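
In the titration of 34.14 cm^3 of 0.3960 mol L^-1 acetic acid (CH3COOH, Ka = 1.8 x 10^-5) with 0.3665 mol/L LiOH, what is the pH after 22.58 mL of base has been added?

Initial n(CH3COOH) = 0.3960 x 0.03414 = 0.01352 mol.
n(LiOH) added = 0.3665 x 0.02258 = 0.008276 mol, converting that many moles of CH3COOH to CH3COO-.
Remaining n(CH3COOH) = 0.005244 mol; n(CH3COO-) = 0.008276 mol.
By Henderson-Hasselbalch, pH = pKa + log([A^-]/[HA]) = 4.74 + log(0.008276/0.005244) = 4.74 + (+0.20) = 4.94.

4.94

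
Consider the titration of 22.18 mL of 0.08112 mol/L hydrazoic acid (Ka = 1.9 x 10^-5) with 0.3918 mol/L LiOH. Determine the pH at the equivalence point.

n(HN3) = 0.08112 x 0.02218 = 0.001799 mol; V(LiOH) at equivalence = 0.001799/0.3918 = 0.004592 L.
At equivalence all the acid is converted to N3-; total volume = 0.02218 + 0.004592 = 0.02677 L, so [N3-] = 0.001799/0.02677 = 0.06721 M.
Kb = Kw/Ka = 1.0e-14 / 1.9 x 10^-5 = 5.26e-10.
[OH^-] = sqrt(Kb x [N3-]) = sqrt(5.26e-10 x 0.06721) = 5.95e-6 M.
pOH = 5.23, so pH = 14.00 - 5.23 = 8.77.

8.77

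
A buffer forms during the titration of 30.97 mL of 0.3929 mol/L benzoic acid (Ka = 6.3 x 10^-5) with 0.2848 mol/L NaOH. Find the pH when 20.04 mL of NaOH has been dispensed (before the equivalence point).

4.15

Initial n(C6H5COOH) = 0.3929 x 0.03097 = 0.01217 mol.
n(NaOH) added = 0.2848 x 0.02004 = 0.005707 mol, converting that many moles of C6H5COOH to C6H5COO-.
Remaining n(C6H5COOH) = 0.006461 mol; n(C6H5COO-) = 0.005707 mol.
By Henderson-Hasselbalch, pH = pKa + log([A^-]/[HA]) = 4.20 + log(0.005707/0.006461) = 4.20 + (-0.05) = 4.15.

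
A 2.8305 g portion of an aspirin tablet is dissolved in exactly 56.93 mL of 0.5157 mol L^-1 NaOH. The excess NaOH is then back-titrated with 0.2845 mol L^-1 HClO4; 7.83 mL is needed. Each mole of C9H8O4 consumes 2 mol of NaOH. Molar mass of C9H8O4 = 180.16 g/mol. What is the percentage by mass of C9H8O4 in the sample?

86.3%

Total n(NaOH) added = 0.5157 x 0.05693 = 0.02936 mol.
n(HClO4) used = 0.2845 x 0.007830 = 0.002228 mol, which equals the excess n(NaOH).
So n(NaOH) consumed by the sample = 0.02936 - 0.002228 = 0.02713 mol.
n(C9H8O4) = 0.02713 / 2 = 0.01357 mol.
mass C9H8O4 = 0.01357 x 180.16 = 2.444 g, so %C9H8O4 = 2.444/2.8305 x 100 = 86.3%.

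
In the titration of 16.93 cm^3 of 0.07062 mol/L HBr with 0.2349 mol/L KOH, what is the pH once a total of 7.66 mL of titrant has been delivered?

12.39

n(acid) = 0.07062 x 0.01693 = 0.001196 mol; n(KOH) added = 0.2349 x 0.007660 = 0.001799 mol.
Base is in excess by 0.001799 - 0.001196 = 0.0006037 mol in a total volume of 0.02459 L.
[OH^-] = 0.0006037/0.02459 = 0.02455 M, so pOH = 1.61 and pH = 14.00 - 1.61 = 12.39.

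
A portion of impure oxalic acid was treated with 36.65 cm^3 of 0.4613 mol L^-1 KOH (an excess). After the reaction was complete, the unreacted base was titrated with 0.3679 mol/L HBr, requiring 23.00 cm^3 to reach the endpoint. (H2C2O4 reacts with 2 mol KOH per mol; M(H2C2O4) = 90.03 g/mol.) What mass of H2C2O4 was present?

0.380 g

Total n(KOH) added = 0.4613 x 0.03665 = 0.01691 mol.
n(HBr) used = 0.3679 x 0.02300 = 0.008462 mol, which equals the excess n(KOH).
So n(KOH) consumed by the sample = 0.01691 - 0.008462 = 0.008445 mol.
n(H2C2O4) = 0.008445 / 2 = 0.004222 mol.
mass = 0.004222 mol x 90.03 g/mol = 0.380 g.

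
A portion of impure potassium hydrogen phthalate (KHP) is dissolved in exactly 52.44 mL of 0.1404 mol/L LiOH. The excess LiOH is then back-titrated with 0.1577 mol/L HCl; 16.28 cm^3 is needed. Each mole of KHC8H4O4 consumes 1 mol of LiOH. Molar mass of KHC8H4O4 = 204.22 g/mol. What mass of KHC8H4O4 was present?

Total n(LiOH) added = 0.1404 x 0.05244 = 0.007363 mol.
n(HCl) used = 0.1577 x 0.01628 = 0.002567 mol, which equals the excess n(LiOH).
So n(LiOH) consumed by the sample = 0.007363 - 0.002567 = 0.004795 mol.
n(KHC8H4O4) = 0.004795 / 1 = 0.004795 mol.
mass = 0.004795 mol x 204.22 g/mol = 0.979 g.

0.979 g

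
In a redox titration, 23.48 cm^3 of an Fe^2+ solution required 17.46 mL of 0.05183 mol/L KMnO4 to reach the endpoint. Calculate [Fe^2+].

n(KMnO4) = 0.05183 x 0.01746 = 0.0009050 mol.
From the balanced equation, 1 mol KMnO4 reacts with 5 mol Fe^2+, so n(Fe^2+) = 0.0009050 x 5/1 = 0.004525 mol.
[Fe^2+] = 0.004525 / 0.02348 L = 0.193 M.

0.193 M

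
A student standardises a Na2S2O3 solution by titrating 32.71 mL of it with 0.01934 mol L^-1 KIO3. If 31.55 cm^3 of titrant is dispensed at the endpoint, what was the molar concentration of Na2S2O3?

0.112 M

n(KIO3) = 0.01934 x 0.03155 = 0.0006102 mol.
From the balanced equation, 1 mol KIO3 reacts with 6 mol Na2S2O3, so n(Na2S2O3) = 0.0006102 x 6/1 = 0.003661 mol.
[Na2S2O3] = 0.003661 / 0.03271 L = 0.112 M.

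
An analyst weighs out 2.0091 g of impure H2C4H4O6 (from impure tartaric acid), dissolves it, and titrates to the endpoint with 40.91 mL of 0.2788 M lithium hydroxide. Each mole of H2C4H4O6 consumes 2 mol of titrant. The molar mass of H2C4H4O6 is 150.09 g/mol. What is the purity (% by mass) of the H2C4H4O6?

42.6%

n(LiOH) = 0.2788 x 0.04091 = 0.01141 mol.
n(H2C4H4O6) = 0.01141 / 2 = 0.005703 mol.
mass of H2C4H4O6 = 0.005703 x 150.09 = 0.8559 g.
% purity = 0.8559 / 2.0091 x 100 = 42.6%.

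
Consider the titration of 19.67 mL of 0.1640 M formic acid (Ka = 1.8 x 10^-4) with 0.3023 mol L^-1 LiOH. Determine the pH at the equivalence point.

n(HCOOH) = 0.1640 x 0.01967 = 0.003226 mol; V(LiOH) at equivalence = 0.003226/0.3023 = 0.01067 L.
At equivalence all the acid is converted to HCOO-; total volume = 0.01967 + 0.01067 = 0.03034 L, so [HCOO-] = 0.003226/0.03034 = 0.1063 M.
Kb = Kw/Ka = 1.0e-14 / 1.8 x 10^-4 = 5.56e-11.
[OH^-] = sqrt(Kb x [HCOO-]) = sqrt(5.56e-11 x 0.1063) = 2.43e-6 M.
pOH = 5.61, so pH = 14.00 - 5.61 = 8.39.

8.39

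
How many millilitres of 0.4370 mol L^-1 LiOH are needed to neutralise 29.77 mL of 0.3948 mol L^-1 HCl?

26.9 mL

n(HCl) = 0.3948 mol/L x 0.02977 L = 0.01175 mol.
At equivalence n(LiOH) = n(HCl) = 0.01175 mol.
V(LiOH) = 0.01175 / 0.4370 = 0.02690 L = 26.9 mL.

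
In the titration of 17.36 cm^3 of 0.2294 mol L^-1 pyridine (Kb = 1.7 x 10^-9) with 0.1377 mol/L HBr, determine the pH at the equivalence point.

n(C5H5N) = 0.2294 x 0.01736 = 0.003982 mol; V(HBr) at equivalence = 0.003982/0.1377 = 0.02892 L.
At equivalence the base is fully converted to C5H5NH+; total volume = 0.04628 L, so [C5H5NH+] = 0.003982/0.04628 = 0.08605 M.
Ka(C5H5NH+) = Kw/Kb = 1.0e-14 / 1.7 x 10^-9 = 5.88e-6.
[H^+] = sqrt(Ka x [C5H5NH+]) = sqrt(5.88e-6 x 0.08605) = 0.000711 M.
pH = -log(0.000711) = 3.15.

3.15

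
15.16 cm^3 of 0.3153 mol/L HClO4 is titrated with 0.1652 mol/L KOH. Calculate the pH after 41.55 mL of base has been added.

n(acid) = 0.3153 x 0.01516 = 0.004780 mol; n(KOH) added = 0.1652 x 0.04155 = 0.006864 mol.
Base is in excess by 0.006864 - 0.004780 = 0.002084 mol in a total volume of 0.05671 L.
[OH^-] = 0.002084/0.05671 = 0.03675 M, so pOH = 1.43 and pH = 14.00 - 1.43 = 12.57.

12.57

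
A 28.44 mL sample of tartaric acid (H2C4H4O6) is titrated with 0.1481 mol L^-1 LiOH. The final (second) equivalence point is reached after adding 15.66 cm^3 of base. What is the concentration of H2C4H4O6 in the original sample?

0.0408 M

n(LiOH) = 0.1481 x 0.01566 = 0.002319 mol.
At the final (second) equivalence point, 2 mol OH^- react per mol H2C4H4O6, so n(H2C4H4O6) = 0.002319 / 2 = 0.001160 mol.
[H2C4H4O6] = 0.001160 / 0.02844 L = 0.0408 M.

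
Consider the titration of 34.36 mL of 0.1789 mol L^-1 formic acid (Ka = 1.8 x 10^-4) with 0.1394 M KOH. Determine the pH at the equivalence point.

n(HCOOH) = 0.1789 x 0.03436 = 0.006147 mol; V(KOH) at equivalence = 0.006147/0.1394 = 0.04410 L.
At equivalence all the acid is converted to HCOO-; total volume = 0.03436 + 0.04410 = 0.07846 L, so [HCOO-] = 0.006147/0.07846 = 0.07835 M.
Kb = Kw/Ka = 1.0e-14 / 1.8 x 10^-4 = 5.56e-11.
[OH^-] = sqrt(Kb x [HCOO-]) = sqrt(5.56e-11 x 0.07835) = 2.09e-6 M.
pOH = 5.68, so pH = 14.00 - 5.68 = 8.32.

8.32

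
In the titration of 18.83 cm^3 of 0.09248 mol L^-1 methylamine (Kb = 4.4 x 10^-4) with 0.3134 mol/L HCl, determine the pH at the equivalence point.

n(CH3NH2) = 0.09248 x 0.01883 = 0.001741 mol; V(HCl) at equivalence = 0.001741/0.3134 = 0.005556 L.
At equivalence the base is fully converted to CH3NH3+; total volume = 0.02439 L, so [CH3NH3+] = 0.001741/0.02439 = 0.07141 M.
Ka(CH3NH3+) = Kw/Kb = 1.0e-14 / 4.4 x 10^-4 = 2.27e-11.
[H^+] = sqrt(Ka x [CH3NH3+]) = sqrt(2.27e-11 x 0.07141) = 1.27e-6 M.
pH = -log(1.27e-6) = 5.89.

5.89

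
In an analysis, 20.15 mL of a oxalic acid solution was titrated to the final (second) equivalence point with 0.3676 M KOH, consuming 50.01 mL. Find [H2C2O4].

0.456 M

n(KOH) = 0.3676 x 0.05001 = 0.01838 mol.
At the final (second) equivalence point, 2 mol OH^- react per mol H2C2O4, so n(H2C2O4) = 0.01838 / 2 = 0.009192 mol.
[H2C2O4] = 0.009192 / 0.02015 L = 0.456 M.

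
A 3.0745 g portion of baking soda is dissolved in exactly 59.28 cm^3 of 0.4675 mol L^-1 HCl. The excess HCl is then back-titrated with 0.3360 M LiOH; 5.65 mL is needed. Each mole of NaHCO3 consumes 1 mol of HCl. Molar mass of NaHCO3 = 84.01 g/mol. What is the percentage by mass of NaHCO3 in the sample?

70.5%

Total n(HCl) added = 0.4675 x 0.05928 = 0.02771 mol.
n(LiOH) used = 0.3360 x 0.005650 = 0.001898 mol, which equals the excess n(HCl).
So n(HCl) consumed by the sample = 0.02771 - 0.001898 = 0.02582 mol.
n(NaHCO3) = 0.02582 / 1 = 0.02582 mol.
mass NaHCO3 = 0.02582 x 84.01 = 2.169 g, so %NaHCO3 = 2.169/3.0745 x 100 = 70.5%.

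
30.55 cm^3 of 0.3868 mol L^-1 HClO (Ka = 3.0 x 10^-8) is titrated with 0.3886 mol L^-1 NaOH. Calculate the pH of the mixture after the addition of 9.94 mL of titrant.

Initial n(HClO) = 0.3868 x 0.03055 = 0.01182 mol.
n(NaOH) added = 0.3886 x 0.009940 = 0.003863 mol, converting that many moles of HClO to ClO-.
Remaining n(HClO) = 0.007954 mol; n(ClO-) = 0.003863 mol.
By Henderson-Hasselbalch, pH = pKa + log([A^-]/[HA]) = 7.52 + log(0.003863/0.007954) = 7.52 + (-0.31) = 7.21.

7.21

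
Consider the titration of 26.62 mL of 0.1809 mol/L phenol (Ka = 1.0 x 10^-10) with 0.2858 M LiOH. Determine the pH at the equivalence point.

n(C6H5OH) = 0.1809 x 0.02662 = 0.004816 mol; V(LiOH) at equivalence = 0.004816/0.2858 = 0.01685 L.
At equivalence all the acid is converted to C6H5O-; total volume = 0.02662 + 0.01685 = 0.04347 L, so [C6H5O-] = 0.004816/0.04347 = 0.1108 M.
Kb = Kw/Ka = 1.0e-14 / 1.0 x 10^-10 = 0.000100.
[OH^-] = sqrt(Kb x [C6H5O-]) = sqrt(0.000100 x 0.1108) = 0.00333 M.
pOH = 2.48, so pH = 14.00 - 2.48 = 11.52.

11.52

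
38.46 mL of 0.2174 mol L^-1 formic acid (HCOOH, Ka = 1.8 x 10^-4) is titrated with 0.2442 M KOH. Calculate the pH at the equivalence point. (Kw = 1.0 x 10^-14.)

8.40

n(HCOOH) = 0.2174 x 0.03846 = 0.008361 mol; V(KOH) at equivalence = 0.008361/0.2442 = 0.03424 L.
At equivalence all the acid is converted to HCOO-; total volume = 0.03846 + 0.03424 = 0.07270 L, so [HCOO-] = 0.008361/0.07270 = 0.1150 M.
Kb = Kw/Ka = 1.0e-14 / 1.8 x 10^-4 = 5.56e-11.
[OH^-] = sqrt(Kb x [HCOO-]) = sqrt(5.56e-11 x 0.1150) = 2.53e-6 M.
pOH = 5.60, so pH = 14.00 - 5.60 = 8.40.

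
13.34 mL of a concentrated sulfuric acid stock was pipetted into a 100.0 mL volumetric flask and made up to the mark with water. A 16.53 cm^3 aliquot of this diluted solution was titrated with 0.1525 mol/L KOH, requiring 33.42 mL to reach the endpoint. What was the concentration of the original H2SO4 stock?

n(KOH) = 0.1525 x 0.03342 = 0.005097 mol.
n(H2SO4) in the aliquot = 0.005097 x 1/2 = 0.002548 mol.
[diluted H2SO4] = 0.002548 / 0.01653 = 0.1542 M.
Dilution factor = 100.0/13.34 = 7.496, so [stock] = 0.1542 x 7.496 = 1.16 M.

1.16 M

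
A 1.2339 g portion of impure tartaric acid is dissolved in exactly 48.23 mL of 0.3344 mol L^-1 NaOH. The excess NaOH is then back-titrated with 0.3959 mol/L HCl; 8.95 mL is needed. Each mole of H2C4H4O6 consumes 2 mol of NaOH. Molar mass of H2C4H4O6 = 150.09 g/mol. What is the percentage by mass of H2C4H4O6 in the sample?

Total n(NaOH) added = 0.3344 x 0.04823 = 0.01613 mol.
n(HCl) used = 0.3959 x 0.008950 = 0.003543 mol, which equals the excess n(NaOH).
So n(NaOH) consumed by the sample = 0.01613 - 0.003543 = 0.01258 mol.
n(H2C4H4O6) = 0.01258 / 2 = 0.006292 mol.
mass H2C4H4O6 = 0.006292 x 150.09 = 0.9444 g, so %H2C4H4O6 = 0.9444/1.2339 x 100 = 76.5%.

76.5%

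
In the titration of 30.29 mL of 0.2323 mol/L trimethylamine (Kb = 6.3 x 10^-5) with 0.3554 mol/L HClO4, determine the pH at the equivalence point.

5.33

n((CH3)3N) = 0.2323 x 0.03029 = 0.007036 mol; V(HClO4) at equivalence = 0.007036/0.3554 = 0.01980 L.
At equivalence the base is fully converted to (CH3)3NH+; total volume = 0.05009 L, so [(CH3)3NH+] = 0.007036/0.05009 = 0.1405 M.
Ka((CH3)3NH+) = Kw/Kb = 1.0e-14 / 6.3 x 10^-5 = 1.59e-10.
[H^+] = sqrt(Ka x [(CH3)3NH+]) = sqrt(1.59e-10 x 0.1405) = 4.72e-6 M.
pH = -log(4.72e-6) = 5.33.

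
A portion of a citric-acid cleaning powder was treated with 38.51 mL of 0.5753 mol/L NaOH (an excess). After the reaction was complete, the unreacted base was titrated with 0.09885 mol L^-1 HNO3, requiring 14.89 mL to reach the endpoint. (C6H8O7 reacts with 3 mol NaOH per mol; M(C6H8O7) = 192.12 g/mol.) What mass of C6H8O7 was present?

1.32 g

Total n(NaOH) added = 0.5753 x 0.03851 = 0.02215 mol.
n(HNO3) used = 0.09885 x 0.01489 = 0.001472 mol, which equals the excess n(NaOH).
So n(NaOH) consumed by the sample = 0.02215 - 0.001472 = 0.02068 mol.
n(C6H8O7) = 0.02068 / 3 = 0.006894 mol.
mass = 0.006894 mol x 192.12 g/mol = 1.32 g.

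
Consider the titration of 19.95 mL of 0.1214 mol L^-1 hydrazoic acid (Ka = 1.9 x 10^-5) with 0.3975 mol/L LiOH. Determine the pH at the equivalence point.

n(HN3) = 0.1214 x 0.01995 = 0.002422 mol; V(LiOH) at equivalence = 0.002422/0.3975 = 0.006093 L.
At equivalence all the acid is converted to N3-; total volume = 0.01995 + 0.006093 = 0.02604 L, so [N3-] = 0.002422/0.02604 = 0.09300 M.
Kb = Kw/Ka = 1.0e-14 / 1.9 x 10^-5 = 5.26e-10.
[OH^-] = sqrt(Kb x [N3-]) = sqrt(5.26e-10 x 0.09300) = 7.00e-6 M.
pOH = 5.16, so pH = 14.00 - 5.16 = 8.84.

8.84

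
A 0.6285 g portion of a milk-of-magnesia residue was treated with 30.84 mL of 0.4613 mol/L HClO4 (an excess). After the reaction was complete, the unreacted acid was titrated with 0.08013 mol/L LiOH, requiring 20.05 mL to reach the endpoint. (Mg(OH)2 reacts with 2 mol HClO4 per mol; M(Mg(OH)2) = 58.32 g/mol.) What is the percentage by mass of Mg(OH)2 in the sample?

58.6%

Total n(HClO4) added = 0.4613 x 0.03084 = 0.01423 mol.
n(LiOH) used = 0.08013 x 0.02005 = 0.001607 mol, which equals the excess n(HClO4).
So n(HClO4) consumed by the sample = 0.01423 - 0.001607 = 0.01262 mol.
n(Mg(OH)2) = 0.01262 / 2 = 0.006310 mol.
mass Mg(OH)2 = 0.006310 x 58.32 = 0.3680 g, so %Mg(OH)2 = 0.3680/0.6285 x 100 = 58.6%.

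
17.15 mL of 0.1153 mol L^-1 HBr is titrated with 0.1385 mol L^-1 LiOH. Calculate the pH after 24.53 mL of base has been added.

12.53

n(acid) = 0.1153 x 0.01715 = 0.001977 mol; n(LiOH) added = 0.1385 x 0.02453 = 0.003397 mol.
Base is in excess by 0.003397 - 0.001977 = 0.001420 mol in a total volume of 0.04168 L.
[OH^-] = 0.001420/0.04168 = 0.03407 M, so pOH = 1.47 and pH = 14.00 - 1.47 = 12.53.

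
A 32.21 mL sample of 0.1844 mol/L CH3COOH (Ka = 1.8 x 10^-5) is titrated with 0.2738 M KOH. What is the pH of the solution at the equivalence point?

8.89

n(CH3COOH) = 0.1844 x 0.03221 = 0.005940 mol; V(KOH) at equivalence = 0.005940/0.2738 = 0.02169 L.
At equivalence all the acid is converted to CH3COO-; total volume = 0.03221 + 0.02169 = 0.05390 L, so [CH3COO-] = 0.005940/0.05390 = 0.1102 M.
Kb = Kw/Ka = 1.0e-14 / 1.8 x 10^-5 = 5.56e-10.
[OH^-] = sqrt(Kb x [CH3COO-]) = sqrt(5.56e-10 x 0.1102) = 7.82e-6 M.
pOH = 5.11, so pH = 14.00 - 5.11 = 8.89.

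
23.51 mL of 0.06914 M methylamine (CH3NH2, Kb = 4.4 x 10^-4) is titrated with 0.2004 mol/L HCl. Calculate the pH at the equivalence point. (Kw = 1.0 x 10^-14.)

5.97

n(CH3NH2) = 0.06914 x 0.02351 = 0.001625 mol; V(HCl) at equivalence = 0.001625/0.2004 = 0.008111 L.
At equivalence the base is fully converted to CH3NH3+; total volume = 0.03162 L, so [CH3NH3+] = 0.001625/0.03162 = 0.05140 M.
Ka(CH3NH3+) = Kw/Kb = 1.0e-14 / 4.4 x 10^-4 = 2.27e-11.
[H^+] = sqrt(Ka x [CH3NH3+]) = sqrt(2.27e-11 x 0.05140) = 1.08e-6 M.
pH = -log(1.08e-6) = 5.97.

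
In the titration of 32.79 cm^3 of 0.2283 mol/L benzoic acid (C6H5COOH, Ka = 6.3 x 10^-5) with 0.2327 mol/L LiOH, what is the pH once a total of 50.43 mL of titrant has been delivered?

12.71

n(acid) = 0.2283 x 0.03279 = 0.007486 mol; n(LiOH) added = 0.2327 x 0.05043 = 0.01174 mol.
Base is in excess by 0.01174 - 0.007486 = 0.004249 mol in a total volume of 0.08322 L.
[OH^-] = 0.004249/0.08322 = 0.05106 M, so pOH = 1.29 and pH = 14.00 - 1.29 = 12.71.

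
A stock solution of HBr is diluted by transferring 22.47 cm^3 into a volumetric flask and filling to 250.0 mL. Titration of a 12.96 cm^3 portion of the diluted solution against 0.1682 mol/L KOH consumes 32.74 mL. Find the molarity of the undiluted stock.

4.73 M

n(KOH) = 0.1682 x 0.03274 = 0.005507 mol.
n(HBr) in the aliquot = 0.005507 mol.
[diluted HBr] = 0.005507 / 0.01296 = 0.4249 M.
Dilution factor = 250.0/22.47 = 11.13, so [stock] = 0.4249 x 11.13 = 4.73 M.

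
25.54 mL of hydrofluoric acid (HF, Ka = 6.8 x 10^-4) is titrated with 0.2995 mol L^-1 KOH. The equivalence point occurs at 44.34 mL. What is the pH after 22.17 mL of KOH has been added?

3.17

22.17 mL is exactly half the equivalence volume (44.34/2), i.e. the half-equivalence point.
There, n(HA) = n(A^-), so pH = pKa = -log(6.8 x 10^-4) = 3.17.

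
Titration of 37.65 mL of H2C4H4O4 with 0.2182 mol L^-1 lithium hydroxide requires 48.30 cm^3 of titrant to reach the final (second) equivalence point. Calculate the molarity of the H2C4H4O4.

n(LiOH) = 0.2182 x 0.04830 = 0.01054 mol.
At the final (second) equivalence point, 2 mol OH^- react per mol H2C4H4O4, so n(H2C4H4O4) = 0.01054 / 2 = 0.005270 mol.
[H2C4H4O4] = 0.005270 / 0.03765 L = 0.140 M.

0.140 M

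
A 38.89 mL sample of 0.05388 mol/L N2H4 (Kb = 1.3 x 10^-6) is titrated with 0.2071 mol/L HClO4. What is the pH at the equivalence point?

4.74

n(N2H4) = 0.05388 x 0.03889 = 0.002095 mol; V(HClO4) at equivalence = 0.002095/0.2071 = 0.01012 L.
At equivalence the base is fully converted to N2H5+; total volume = 0.04901 L, so [N2H5+] = 0.002095/0.04901 = 0.04276 M.
Ka(N2H5+) = Kw/Kb = 1.0e-14 / 1.3 x 10^-6 = 7.69e-9.
[H^+] = sqrt(Ka x [N2H5+]) = sqrt(7.69e-9 x 0.04276) = 1.81e-5 M.
pH = -log(1.81e-5) = 4.74.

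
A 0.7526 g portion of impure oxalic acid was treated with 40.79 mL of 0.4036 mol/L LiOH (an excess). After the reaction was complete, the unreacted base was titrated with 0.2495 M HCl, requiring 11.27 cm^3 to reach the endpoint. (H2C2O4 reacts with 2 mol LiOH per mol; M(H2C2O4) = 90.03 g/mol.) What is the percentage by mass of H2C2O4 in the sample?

Total n(LiOH) added = 0.4036 x 0.04079 = 0.01646 mol.
n(HCl) used = 0.2495 x 0.01127 = 0.002812 mol, which equals the excess n(LiOH).
So n(LiOH) consumed by the sample = 0.01646 - 0.002812 = 0.01365 mol.
n(H2C2O4) = 0.01365 / 2 = 0.006825 mol.
mass H2C2O4 = 0.006825 x 90.03 = 0.6145 g, so %H2C2O4 = 0.6145/0.7526 x 100 = 81.7%.

81.7%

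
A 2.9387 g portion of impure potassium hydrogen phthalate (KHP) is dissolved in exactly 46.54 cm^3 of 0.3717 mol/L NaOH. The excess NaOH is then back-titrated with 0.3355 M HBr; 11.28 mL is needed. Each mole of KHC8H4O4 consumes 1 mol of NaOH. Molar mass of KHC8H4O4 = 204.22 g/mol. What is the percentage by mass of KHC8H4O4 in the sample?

Total n(NaOH) added = 0.3717 x 0.04654 = 0.01730 mol.
n(HBr) used = 0.3355 x 0.01128 = 0.003784 mol, which equals the excess n(NaOH).
So n(NaOH) consumed by the sample = 0.01730 - 0.003784 = 0.01351 mol.
n(KHC8H4O4) = 0.01351 / 1 = 0.01351 mol.
mass KHC8H4O4 = 0.01351 x 204.22 = 2.760 g, so %KHC8H4O4 = 2.760/2.9387 x 100 = 93.9%.

93.9%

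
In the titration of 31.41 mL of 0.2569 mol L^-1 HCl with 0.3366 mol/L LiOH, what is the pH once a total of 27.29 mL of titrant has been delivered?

12.28

n(acid) = 0.2569 x 0.03141 = 0.008069 mol; n(LiOH) added = 0.3366 x 0.02729 = 0.009186 mol.
Base is in excess by 0.009186 - 0.008069 = 0.001117 mol in a total volume of 0.05870 L.
[OH^-] = 0.001117/0.05870 = 0.01902 M, so pOH = 1.72 and pH = 14.00 - 1.72 = 12.28.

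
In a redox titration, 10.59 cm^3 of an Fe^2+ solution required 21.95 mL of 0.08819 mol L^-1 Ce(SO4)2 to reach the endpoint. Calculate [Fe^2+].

n(Ce(SO4)2) = 0.08819 x 0.02195 = 0.001936 mol.
From the balanced equation, 1 mol Ce(SO4)2 reacts with 1 mol Fe^2+, so n(Fe^2+) = 0.001936 x 1/1 = 0.001936 mol.
[Fe^2+] = 0.001936 / 0.01059 L = 0.183 M.

0.183 M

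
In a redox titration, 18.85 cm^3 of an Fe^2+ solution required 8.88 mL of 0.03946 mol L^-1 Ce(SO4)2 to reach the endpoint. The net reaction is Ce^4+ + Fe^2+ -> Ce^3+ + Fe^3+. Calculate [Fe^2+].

n(Ce(SO4)2) = 0.03946 x 0.008880 = 0.0003504 mol.
From the balanced equation, 1 mol Ce(SO4)2 reacts with 1 mol Fe^2+, so n(Fe^2+) = 0.0003504 x 1/1 = 0.0003504 mol.
[Fe^2+] = 0.0003504 / 0.01885 L = 0.0186 M.

0.0186 M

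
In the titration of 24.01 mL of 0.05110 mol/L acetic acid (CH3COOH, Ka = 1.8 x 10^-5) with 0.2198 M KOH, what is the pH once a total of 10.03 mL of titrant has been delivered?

n(acid) = 0.05110 x 0.02401 = 0.001227 mol; n(KOH) added = 0.2198 x 0.01003 = 0.002205 mol.
Base is in excess by 0.002205 - 0.001227 = 0.0009777 mol in a total volume of 0.03404 L.
[OH^-] = 0.0009777/0.03404 = 0.02872 M, so pOH = 1.54 and pH = 14.00 - 1.54 = 12.46.

12.46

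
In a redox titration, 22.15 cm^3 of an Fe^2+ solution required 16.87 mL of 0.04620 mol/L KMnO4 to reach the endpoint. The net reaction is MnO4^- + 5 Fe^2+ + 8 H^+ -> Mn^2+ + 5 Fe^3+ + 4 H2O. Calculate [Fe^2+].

0.176 M

n(KMnO4) = 0.04620 x 0.01687 = 0.0007794 mol.
From the balanced equation, 1 mol KMnO4 reacts with 5 mol Fe^2+, so n(Fe^2+) = 0.0007794 x 5/1 = 0.003897 mol.
[Fe^2+] = 0.003897 / 0.02215 L = 0.176 M.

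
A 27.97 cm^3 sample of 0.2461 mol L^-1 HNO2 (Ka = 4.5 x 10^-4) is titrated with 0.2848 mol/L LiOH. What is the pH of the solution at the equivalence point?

8.23

n(HNO2) = 0.2461 x 0.02797 = 0.006883 mol; V(LiOH) at equivalence = 0.006883/0.2848 = 0.02417 L.
At equivalence all the acid is converted to NO2-; total volume = 0.02797 + 0.02417 = 0.05214 L, so [NO2-] = 0.006883/0.05214 = 0.1320 M.
Kb = Kw/Ka = 1.0e-14 / 4.5 x 10^-4 = 2.22e-11.
[OH^-] = sqrt(Kb x [NO2-]) = sqrt(2.22e-11 x 0.1320) = 1.71e-6 M.
pOH = 5.77, so pH = 14.00 - 5.77 = 8.23.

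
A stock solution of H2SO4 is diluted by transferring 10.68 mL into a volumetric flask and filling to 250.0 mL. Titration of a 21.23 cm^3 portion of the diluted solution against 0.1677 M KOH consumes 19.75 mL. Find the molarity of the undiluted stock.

n(KOH) = 0.1677 x 0.01975 = 0.003312 mol.
n(H2SO4) in the aliquot = 0.003312 x 1/2 = 0.001656 mol.
[diluted H2SO4] = 0.001656 / 0.02123 = 0.07800 M.
Dilution factor = 250.0/10.68 = 23.41, so [stock] = 0.07800 x 23.41 = 1.83 M.

1.83 M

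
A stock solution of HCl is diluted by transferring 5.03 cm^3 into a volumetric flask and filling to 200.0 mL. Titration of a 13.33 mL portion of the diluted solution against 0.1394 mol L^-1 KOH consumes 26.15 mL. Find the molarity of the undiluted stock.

10.9 M

n(KOH) = 0.1394 x 0.02615 = 0.003645 mol.
n(HCl) in the aliquot = 0.003645 mol.
[diluted HCl] = 0.003645 / 0.01333 = 0.2735 M.
Dilution factor = 200.0/5.030 = 39.76, so [stock] = 0.2735 x 39.76 = 10.9 M.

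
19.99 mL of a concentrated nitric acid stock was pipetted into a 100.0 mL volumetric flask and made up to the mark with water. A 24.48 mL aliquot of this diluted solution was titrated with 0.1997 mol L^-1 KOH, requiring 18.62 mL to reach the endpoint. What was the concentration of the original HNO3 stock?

n(KOH) = 0.1997 x 0.01862 = 0.003718 mol.
n(HNO3) in the aliquot = 0.003718 mol.
[diluted HNO3] = 0.003718 / 0.02448 = 0.1519 M.
Dilution factor = 100.0/19.99 = 5.003, so [stock] = 0.1519 x 5.003 = 0.760 M.

0.760 M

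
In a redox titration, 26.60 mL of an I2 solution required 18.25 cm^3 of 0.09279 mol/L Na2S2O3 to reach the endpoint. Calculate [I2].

n(Na2S2O3) = 0.09279 x 0.01825 = 0.001693 mol.
From the balanced equation, 2 mol Na2S2O3 reacts with 1 mol I2, so n(I2) = 0.001693 x 1/2 = 0.0008467 mol.
[I2] = 0.0008467 / 0.02660 L = 0.0318 M.

0.0318 M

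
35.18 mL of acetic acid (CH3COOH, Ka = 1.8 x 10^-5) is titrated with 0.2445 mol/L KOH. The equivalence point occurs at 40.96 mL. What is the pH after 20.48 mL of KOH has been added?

4.74

20.48 mL is exactly half the equivalence volume (40.96/2), i.e. the half-equivalence point.
There, n(HA) = n(A^-), so pH = pKa = -log(1.8 x 10^-5) = 4.74.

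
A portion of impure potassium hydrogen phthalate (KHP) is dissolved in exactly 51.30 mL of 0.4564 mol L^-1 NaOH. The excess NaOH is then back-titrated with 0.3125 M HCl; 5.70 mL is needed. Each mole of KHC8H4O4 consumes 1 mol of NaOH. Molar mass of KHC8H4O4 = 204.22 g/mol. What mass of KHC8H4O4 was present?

Total n(NaOH) added = 0.4564 x 0.05130 = 0.02341 mol.
n(HCl) used = 0.3125 x 0.005700 = 0.001781 mol, which equals the excess n(NaOH).
So n(NaOH) consumed by the sample = 0.02341 - 0.001781 = 0.02163 mol.
n(KHC8H4O4) = 0.02163 / 1 = 0.02163 mol.
mass = 0.02163 mol x 204.22 g/mol = 4.42 g.

4.42 g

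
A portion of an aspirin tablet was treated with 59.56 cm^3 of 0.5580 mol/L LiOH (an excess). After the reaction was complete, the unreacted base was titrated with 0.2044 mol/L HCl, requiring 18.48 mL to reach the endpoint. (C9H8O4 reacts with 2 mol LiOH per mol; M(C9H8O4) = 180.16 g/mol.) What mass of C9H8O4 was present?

2.65 g

Total n(LiOH) added = 0.5580 x 0.05956 = 0.03323 mol.
n(HCl) used = 0.2044 x 0.01848 = 0.003777 mol, which equals the excess n(LiOH).
So n(LiOH) consumed by the sample = 0.03323 - 0.003777 = 0.02946 mol.
n(C9H8O4) = 0.02946 / 2 = 0.01473 mol.
mass = 0.01473 mol x 180.16 g/mol = 2.65 g.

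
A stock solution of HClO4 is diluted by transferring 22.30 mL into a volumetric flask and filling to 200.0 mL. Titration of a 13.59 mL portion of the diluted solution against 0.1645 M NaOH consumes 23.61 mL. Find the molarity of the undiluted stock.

2.56 M

n(NaOH) = 0.1645 x 0.02361 = 0.003884 mol.
n(HClO4) in the aliquot = 0.003884 mol.
[diluted HClO4] = 0.003884 / 0.01359 = 0.2858 M.
Dilution factor = 200.0/22.30 = 8.969, so [stock] = 0.2858 x 8.969 = 2.56 M.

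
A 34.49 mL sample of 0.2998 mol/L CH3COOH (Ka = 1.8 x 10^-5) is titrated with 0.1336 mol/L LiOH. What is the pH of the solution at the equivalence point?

n(CH3COOH) = 0.2998 x 0.03449 = 0.01034 mol; V(LiOH) at equivalence = 0.01034/0.1336 = 0.07740 L.
At equivalence all the acid is converted to CH3COO-; total volume = 0.03449 + 0.07740 = 0.1119 L, so [CH3COO-] = 0.01034/0.1119 = 0.09242 M.
Kb = Kw/Ka = 1.0e-14 / 1.8 x 10^-5 = 5.56e-10.
[OH^-] = sqrt(Kb x [CH3COO-]) = sqrt(5.56e-10 x 0.09242) = 7.17e-6 M.
pOH = 5.14, so pH = 14.00 - 5.14 = 8.86.

8.86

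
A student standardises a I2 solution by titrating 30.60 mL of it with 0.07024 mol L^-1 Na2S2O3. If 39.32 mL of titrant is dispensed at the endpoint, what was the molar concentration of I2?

n(Na2S2O3) = 0.07024 x 0.03932 = 0.002762 mol.
From the balanced equation, 2 mol Na2S2O3 reacts with 1 mol I2, so n(I2) = 0.002762 x 1/2 = 0.001381 mol.
[I2] = 0.001381 / 0.03060 L = 0.0451 M.

0.0451 M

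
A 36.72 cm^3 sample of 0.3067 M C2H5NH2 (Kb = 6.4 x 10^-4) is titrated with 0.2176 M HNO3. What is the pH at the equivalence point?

5.85

n(C2H5NH2) = 0.3067 x 0.03672 = 0.01126 mol; V(HNO3) at equivalence = 0.01126/0.2176 = 0.05176 L.
At equivalence the base is fully converted to C2H5NH3+; total volume = 0.08848 L, so [C2H5NH3+] = 0.01126/0.08848 = 0.1273 M.
Ka(C2H5NH3+) = Kw/Kb = 1.0e-14 / 6.4 x 10^-4 = 1.56e-11.
[H^+] = sqrt(Ka x [C2H5NH3+]) = sqrt(1.56e-11 x 0.1273) = 1.41e-6 M.
pH = -log(1.41e-6) = 5.85.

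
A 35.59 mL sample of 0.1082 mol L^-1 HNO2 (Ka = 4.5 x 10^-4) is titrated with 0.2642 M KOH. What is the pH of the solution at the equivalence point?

n(HNO2) = 0.1082 x 0.03559 = 0.003851 mol; V(KOH) at equivalence = 0.003851/0.2642 = 0.01458 L.
At equivalence all the acid is converted to NO2-; total volume = 0.03559 + 0.01458 = 0.05017 L, so [NO2-] = 0.003851/0.05017 = 0.07676 M.
Kb = Kw/Ka = 1.0e-14 / 4.5 x 10^-4 = 2.22e-11.
[OH^-] = sqrt(Kb x [NO2-]) = sqrt(2.22e-11 x 0.07676) = 1.31e-6 M.
pOH = 5.88, so pH = 14.00 - 5.88 = 8.12.

8.12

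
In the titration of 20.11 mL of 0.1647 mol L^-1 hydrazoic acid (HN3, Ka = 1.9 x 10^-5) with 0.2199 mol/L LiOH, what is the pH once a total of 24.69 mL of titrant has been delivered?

12.67

n(acid) = 0.1647 x 0.02011 = 0.003312 mol; n(LiOH) added = 0.2199 x 0.02469 = 0.005429 mol.
Base is in excess by 0.005429 - 0.003312 = 0.002117 mol in a total volume of 0.04480 L.
[OH^-] = 0.002117/0.04480 = 0.04726 M, so pOH = 1.33 and pH = 14.00 - 1.33 = 12.67.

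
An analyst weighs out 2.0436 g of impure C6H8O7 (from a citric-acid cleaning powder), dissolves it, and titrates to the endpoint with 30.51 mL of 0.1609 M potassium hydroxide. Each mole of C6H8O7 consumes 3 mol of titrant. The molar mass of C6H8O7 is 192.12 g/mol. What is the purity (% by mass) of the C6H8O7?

15.4%

n(KOH) = 0.1609 x 0.03051 = 0.004909 mol.
n(C6H8O7) = 0.004909 / 3 = 0.001636 mol.
mass of C6H8O7 = 0.001636 x 192.12 = 0.3144 g.
% purity = 0.3144 / 2.0436 x 100 = 15.4%.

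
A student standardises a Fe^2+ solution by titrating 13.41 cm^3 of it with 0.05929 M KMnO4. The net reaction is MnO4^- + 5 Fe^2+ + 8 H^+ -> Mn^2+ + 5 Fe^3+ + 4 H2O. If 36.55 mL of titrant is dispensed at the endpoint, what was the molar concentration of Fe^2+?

0.808 M

n(KMnO4) = 0.05929 x 0.03655 = 0.002167 mol.
From the balanced equation, 1 mol KMnO4 reacts with 5 mol Fe^2+, so n(Fe^2+) = 0.002167 x 5/1 = 0.01084 mol.
[Fe^2+] = 0.01084 / 0.01341 L = 0.808 M.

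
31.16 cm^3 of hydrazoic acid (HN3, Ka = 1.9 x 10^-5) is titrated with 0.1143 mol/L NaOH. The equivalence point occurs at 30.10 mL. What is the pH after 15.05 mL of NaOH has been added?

15.05 mL is exactly half the equivalence volume (30.10/2), i.e. the half-equivalence point.
There, n(HA) = n(A^-), so pH = pKa = -log(1.9 x 10^-5) = 4.72.

4.72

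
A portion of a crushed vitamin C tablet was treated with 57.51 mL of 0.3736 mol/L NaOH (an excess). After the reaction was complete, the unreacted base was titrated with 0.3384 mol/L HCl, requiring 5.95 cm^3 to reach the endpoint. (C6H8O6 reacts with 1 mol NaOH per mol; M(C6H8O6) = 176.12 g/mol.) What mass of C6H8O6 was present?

Total n(NaOH) added = 0.3736 x 0.05751 = 0.02149 mol.
n(HCl) used = 0.3384 x 0.005950 = 0.002013 mol, which equals the excess n(NaOH).
So n(NaOH) consumed by the sample = 0.02149 - 0.002013 = 0.01947 mol.
n(C6H8O6) = 0.01947 / 1 = 0.01947 mol.
mass = 0.01947 mol x 176.12 g/mol = 3.43 g.

3.43 g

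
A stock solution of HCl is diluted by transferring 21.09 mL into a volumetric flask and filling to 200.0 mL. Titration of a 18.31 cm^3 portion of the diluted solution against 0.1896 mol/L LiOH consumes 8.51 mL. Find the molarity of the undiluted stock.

n(LiOH) = 0.1896 x 0.008510 = 0.001613 mol.
n(HCl) in the aliquot = 0.001613 mol.
[diluted HCl] = 0.001613 / 0.01831 = 0.08812 M.
Dilution factor = 200.0/21.09 = 9.483, so [stock] = 0.08812 x 9.483 = 0.836 M.

0.836 M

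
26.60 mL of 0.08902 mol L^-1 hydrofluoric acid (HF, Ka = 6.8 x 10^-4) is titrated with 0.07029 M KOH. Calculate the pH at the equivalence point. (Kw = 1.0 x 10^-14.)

n(HF) = 0.08902 x 0.02660 = 0.002368 mol; V(KOH) at equivalence = 0.002368/0.07029 = 0.03369 L.
At equivalence all the acid is converted to F-; total volume = 0.02660 + 0.03369 = 0.06029 L, so [F-] = 0.002368/0.06029 = 0.03928 M.
Kb = Kw/Ka = 1.0e-14 / 6.8 x 10^-4 = 1.47e-11.
[OH^-] = sqrt(Kb x [F-]) = sqrt(1.47e-11 x 0.03928) = 7.60e-7 M.
pOH = 6.12, so pH = 14.00 - 6.12 = 7.88.

7.88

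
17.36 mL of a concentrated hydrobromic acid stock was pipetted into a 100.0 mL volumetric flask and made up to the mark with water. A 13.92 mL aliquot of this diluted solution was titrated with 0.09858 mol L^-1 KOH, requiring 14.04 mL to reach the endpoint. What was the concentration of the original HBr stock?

n(KOH) = 0.09858 x 0.01404 = 0.001384 mol.
n(HBr) in the aliquot = 0.001384 mol.
[diluted HBr] = 0.001384 / 0.01392 = 0.09943 M.
Dilution factor = 100.0/17.36 = 5.760, so [stock] = 0.09943 x 5.760 = 0.573 M.

0.573 M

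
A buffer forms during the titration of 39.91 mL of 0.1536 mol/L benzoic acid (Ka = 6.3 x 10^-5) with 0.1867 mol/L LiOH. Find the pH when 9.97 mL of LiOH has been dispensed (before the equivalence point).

Initial n(C6H5COOH) = 0.1536 x 0.03991 = 0.006130 mol.
n(LiOH) added = 0.1867 x 0.009970 = 0.001861 mol, converting that many moles of C6H5COOH to C6H5COO-.
Remaining n(C6H5COOH) = 0.004269 mol; n(C6H5COO-) = 0.001861 mol.
By Henderson-Hasselbalch, pH = pKa + log([A^-]/[HA]) = 4.20 + log(0.001861/0.004269) = 4.20 + (-0.36) = 3.84.

3.84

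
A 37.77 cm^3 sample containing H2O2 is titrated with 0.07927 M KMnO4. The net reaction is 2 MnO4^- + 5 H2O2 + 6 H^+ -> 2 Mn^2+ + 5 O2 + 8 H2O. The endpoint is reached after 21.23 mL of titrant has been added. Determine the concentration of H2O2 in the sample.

n(KMnO4) = 0.07927 x 0.02123 = 0.001683 mol.
From the balanced equation, 2 mol KMnO4 reacts with 5 mol H2O2, so n(H2O2) = 0.001683 x 5/2 = 0.004207 mol.
[H2O2] = 0.004207 / 0.03777 L = 0.111 M.

0.111 M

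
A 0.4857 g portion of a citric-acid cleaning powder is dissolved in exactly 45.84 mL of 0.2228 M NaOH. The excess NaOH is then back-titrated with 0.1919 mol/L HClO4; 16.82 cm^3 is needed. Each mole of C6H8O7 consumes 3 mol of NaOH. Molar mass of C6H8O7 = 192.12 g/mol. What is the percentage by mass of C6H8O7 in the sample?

Total n(NaOH) added = 0.2228 x 0.04584 = 0.01021 mol.
n(HClO4) used = 0.1919 x 0.01682 = 0.003228 mol, which equals the excess n(NaOH).
So n(NaOH) consumed by the sample = 0.01021 - 0.003228 = 0.006985 mol.
n(C6H8O7) = 0.006985 / 3 = 0.002328 mol.
mass C6H8O7 = 0.002328 x 192.12 = 0.4473 g, so %C6H8O7 = 0.4473/0.4857 x 100 = 92.1%.

92.1%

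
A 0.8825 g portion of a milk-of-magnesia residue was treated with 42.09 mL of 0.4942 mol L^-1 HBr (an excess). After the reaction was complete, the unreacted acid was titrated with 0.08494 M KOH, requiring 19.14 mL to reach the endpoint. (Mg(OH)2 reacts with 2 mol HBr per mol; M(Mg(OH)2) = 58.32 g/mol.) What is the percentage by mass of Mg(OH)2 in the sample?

Total n(HBr) added = 0.4942 x 0.04209 = 0.02080 mol.
n(KOH) used = 0.08494 x 0.01914 = 0.001626 mol, which equals the excess n(HBr).
So n(HBr) consumed by the sample = 0.02080 - 0.001626 = 0.01918 mol.
n(Mg(OH)2) = 0.01918 / 2 = 0.009588 mol.
mass Mg(OH)2 = 0.009588 x 58.32 = 0.5591 g, so %Mg(OH)2 = 0.5591/0.8825 x 100 = 63.4%.

63.4%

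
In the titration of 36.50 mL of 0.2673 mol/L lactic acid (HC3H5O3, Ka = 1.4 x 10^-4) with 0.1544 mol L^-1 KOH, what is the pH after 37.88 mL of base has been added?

4.03

Initial n(HC3H5O3) = 0.2673 x 0.03650 = 0.009756 mol.
n(KOH) added = 0.1544 x 0.03788 = 0.005849 mol, converting that many moles of HC3H5O3 to C3H5O3-.
Remaining n(HC3H5O3) = 0.003908 mol; n(C3H5O3-) = 0.005849 mol.
By Henderson-Hasselbalch, pH = pKa + log([A^-]/[HA]) = 3.85 + log(0.005849/0.003908) = 3.85 + (+0.18) = 4.03.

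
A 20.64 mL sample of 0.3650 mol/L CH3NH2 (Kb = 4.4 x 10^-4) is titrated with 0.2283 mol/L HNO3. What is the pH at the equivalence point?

n(CH3NH2) = 0.3650 x 0.02064 = 0.007534 mol; V(HNO3) at equivalence = 0.007534/0.2283 = 0.03300 L.
At equivalence the base is fully converted to CH3NH3+; total volume = 0.05364 L, so [CH3NH3+] = 0.007534/0.05364 = 0.1405 M.
Ka(CH3NH3+) = Kw/Kb = 1.0e-14 / 4.4 x 10^-4 = 2.27e-11.
[H^+] = sqrt(Ka x [CH3NH3+]) = sqrt(2.27e-11 x 0.1405) = 1.79e-6 M.
pH = -log(1.79e-6) = 5.75.

5.75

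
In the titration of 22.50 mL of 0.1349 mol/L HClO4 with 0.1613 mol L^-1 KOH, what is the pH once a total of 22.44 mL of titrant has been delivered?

n(acid) = 0.1349 x 0.02250 = 0.003035 mol; n(KOH) added = 0.1613 x 0.02244 = 0.003620 mol.
Base is in excess by 0.003620 - 0.003035 = 0.0005843 mol in a total volume of 0.04494 L.
[OH^-] = 0.0005843/0.04494 = 0.01300 M, so pOH = 1.89 and pH = 14.00 - 1.89 = 12.11.

12.11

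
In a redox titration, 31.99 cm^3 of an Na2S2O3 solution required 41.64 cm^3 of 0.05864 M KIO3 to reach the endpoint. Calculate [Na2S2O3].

n(KIO3) = 0.05864 x 0.04164 = 0.002442 mol.
From the balanced equation, 1 mol KIO3 reacts with 6 mol Na2S2O3, so n(Na2S2O3) = 0.002442 x 6/1 = 0.01465 mol.
[Na2S2O3] = 0.01465 / 0.03199 L = 0.458 M.

0.458 M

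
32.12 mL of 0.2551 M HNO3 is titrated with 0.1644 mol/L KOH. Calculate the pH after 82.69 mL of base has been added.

12.67

n(acid) = 0.2551 x 0.03212 = 0.008194 mol; n(KOH) added = 0.1644 x 0.08269 = 0.01359 mol.
Base is in excess by 0.01359 - 0.008194 = 0.005400 mol in a total volume of 0.1148 L.
[OH^-] = 0.005400/0.1148 = 0.04704 M, so pOH = 1.33 and pH = 14.00 - 1.33 = 12.67.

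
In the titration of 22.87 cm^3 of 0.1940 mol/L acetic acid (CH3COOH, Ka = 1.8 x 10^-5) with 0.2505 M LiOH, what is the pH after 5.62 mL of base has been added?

Initial n(CH3COOH) = 0.1940 x 0.02287 = 0.004437 mol.
n(LiOH) added = 0.2505 x 0.005620 = 0.001408 mol, converting that many moles of CH3COOH to CH3COO-.
Remaining n(CH3COOH) = 0.003029 mol; n(CH3COO-) = 0.001408 mol.
By Henderson-Hasselbalch, pH = pKa + log([A^-]/[HA]) = 4.74 + log(0.001408/0.003029) = 4.74 + (-0.33) = 4.41.

4.41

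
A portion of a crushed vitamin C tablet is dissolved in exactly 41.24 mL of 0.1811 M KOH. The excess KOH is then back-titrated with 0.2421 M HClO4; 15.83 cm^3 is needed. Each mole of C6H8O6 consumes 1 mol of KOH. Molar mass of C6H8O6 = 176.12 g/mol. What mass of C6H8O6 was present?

0.640 g

Total n(KOH) added = 0.1811 x 0.04124 = 0.007469 mol.
n(HClO4) used = 0.2421 x 0.01583 = 0.003832 mol, which equals the excess n(KOH).
So n(KOH) consumed by the sample = 0.007469 - 0.003832 = 0.003636 mol.
n(C6H8O6) = 0.003636 / 1 = 0.003636 mol.
mass = 0.003636 mol x 176.12 g/mol = 0.640 g.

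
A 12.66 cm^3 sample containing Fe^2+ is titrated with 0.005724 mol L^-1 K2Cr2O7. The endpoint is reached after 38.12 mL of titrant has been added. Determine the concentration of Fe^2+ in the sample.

n(K2Cr2O7) = 0.005724 x 0.03812 = 0.0002182 mol.
From the balanced equation, 1 mol K2Cr2O7 reacts with 6 mol Fe^2+, so n(Fe^2+) = 0.0002182 x 6/1 = 0.001309 mol.
[Fe^2+] = 0.001309 / 0.01266 L = 0.103 M.

0.103 M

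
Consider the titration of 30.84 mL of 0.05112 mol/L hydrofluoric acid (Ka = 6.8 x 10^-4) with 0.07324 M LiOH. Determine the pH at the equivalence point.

n(HF) = 0.05112 x 0.03084 = 0.001577 mol; V(LiOH) at equivalence = 0.001577/0.07324 = 0.02153 L.
At equivalence all the acid is converted to F-; total volume = 0.03084 + 0.02153 = 0.05237 L, so [F-] = 0.001577/0.05237 = 0.03011 M.
Kb = Kw/Ka = 1.0e-14 / 6.8 x 10^-4 = 1.47e-11.
[OH^-] = sqrt(Kb x [F-]) = sqrt(1.47e-11 x 0.03011) = 6.65e-7 M.
pOH = 6.18, so pH = 14.00 - 6.18 = 7.82.

7.82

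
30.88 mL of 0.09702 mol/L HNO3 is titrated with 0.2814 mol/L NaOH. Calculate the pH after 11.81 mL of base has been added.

11.88

n(acid) = 0.09702 x 0.03088 = 0.002996 mol; n(NaOH) added = 0.2814 x 0.01181 = 0.003323 mol.
Base is in excess by 0.003323 - 0.002996 = 0.0003274 mol in a total volume of 0.04269 L.
[OH^-] = 0.0003274/0.04269 = 0.007668 M, so pOH = 2.12 and pH = 14.00 - 2.12 = 11.88.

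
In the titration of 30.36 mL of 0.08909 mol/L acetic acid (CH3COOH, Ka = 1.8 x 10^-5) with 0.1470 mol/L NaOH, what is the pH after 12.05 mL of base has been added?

Initial n(CH3COOH) = 0.08909 x 0.03036 = 0.002705 mol.
n(NaOH) added = 0.1470 x 0.01205 = 0.001771 mol, converting that many moles of CH3COOH to CH3COO-.
Remaining n(CH3COOH) = 0.0009334 mol; n(CH3COO-) = 0.001771 mol.
By Henderson-Hasselbalch, pH = pKa + log([A^-]/[HA]) = 4.74 + log(0.001771/0.0009334) = 4.74 + (+0.28) = 5.02.

5.02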